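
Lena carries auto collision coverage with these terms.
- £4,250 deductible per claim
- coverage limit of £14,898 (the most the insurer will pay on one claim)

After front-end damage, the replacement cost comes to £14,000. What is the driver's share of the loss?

£4,250

After the deductible, £14,000 − £4,250 = £9,750 remains.
£9,750 is within the £14,898 limit, so the insurer pays £9,750.
The driver bears the rest of the original loss: £14,000 − £9,750 = £4,250.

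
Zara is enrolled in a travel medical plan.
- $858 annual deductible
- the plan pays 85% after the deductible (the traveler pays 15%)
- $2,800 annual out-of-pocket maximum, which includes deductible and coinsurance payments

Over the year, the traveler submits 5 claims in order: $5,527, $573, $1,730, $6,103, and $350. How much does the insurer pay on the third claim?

Bill 1, $5,527: deductible takes $858, $4,669 remains; 15% of $4,669 = $700.35. Traveler owes $1,558.35 (running OOP $1,558.35). Insurer: $5,527 − $1,558.35 = $3,968.65.
Bill 2, $573: deductible already satisfied, so traveler's share is 15% × $573 = $85.95. Traveler pays $85.95; OOP now $1,644.30. Insurer: $573 − $85.95 = $487.05.
Bill 3, $1,730: 15% coinsurance on $1,730 = $259.50. Traveler pays $259.50; OOP now $1,903.80. Insurer: $1,730 − $259.50 = $1,470.50.

$1,470.50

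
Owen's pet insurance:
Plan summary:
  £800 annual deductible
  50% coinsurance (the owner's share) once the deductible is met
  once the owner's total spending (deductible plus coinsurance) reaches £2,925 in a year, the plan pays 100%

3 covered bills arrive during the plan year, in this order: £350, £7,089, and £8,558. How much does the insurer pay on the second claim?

£4,514

Claim 1 (£350): all of it applies to the deductible. Owner owes £350 (running OOP £350). Plan pays £350 − £350 = £0.
Claim 2 (£7,089): £450 to deductible, leaving £6,639; 50% of £6,639 = £3,319.50. Claim cost before the cap: £450 + £3,319.50 = £3,769.50. OOP would hit £4,119.50 > £2,925, so the cap limits the owner to £2,925 − £350 = £2,575. Plan pays £7,089 − £2,575 = £4,514.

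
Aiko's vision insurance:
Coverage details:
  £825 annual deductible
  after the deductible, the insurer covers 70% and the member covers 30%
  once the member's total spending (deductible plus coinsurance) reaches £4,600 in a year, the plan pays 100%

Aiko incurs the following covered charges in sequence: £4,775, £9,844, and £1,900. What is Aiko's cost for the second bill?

Bill 1, £4,775: £825 to deductible, leaving £3,950; 30% of £3,950 = £1,185. Cost to member: £2,010. OOP to date £2,010.
Bill 2, £9,844: deductible already satisfied, so member's share is 30% × £9,844 = £2,953.20. Adding that to £2,010 gives £4,963.20, past the £4,600 cap; member pays only £4,600 − £2,010 = £2,590.

£2,590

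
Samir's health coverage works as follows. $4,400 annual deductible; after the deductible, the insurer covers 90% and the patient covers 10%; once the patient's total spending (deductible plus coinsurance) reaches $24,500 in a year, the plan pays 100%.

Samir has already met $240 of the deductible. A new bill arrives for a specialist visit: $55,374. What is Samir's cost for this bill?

Remaining deductible: $4,400 − $240 = $4,160.
That leaves $55,374 − $4,160 = $51,214 for coinsurance.
Coinsurance: $51,214 × 10% = $5,121.40.
So the patient owes $4,160 + $5,121.40 = $9,281.40 before any cap.
Cumulative spending $240 + $9,281.40 = $9,521.40 stays under the $24,500 maximum.

$9,281.40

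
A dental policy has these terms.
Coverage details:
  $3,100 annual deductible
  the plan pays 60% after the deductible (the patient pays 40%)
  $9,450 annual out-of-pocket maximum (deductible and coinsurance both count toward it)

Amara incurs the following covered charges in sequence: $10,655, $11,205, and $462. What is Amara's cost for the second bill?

Claim 1 — $10,655: $3,100 finishes the deductible; $7,555 goes to coinsurance; coinsurance $7,555 × 40% = $3,022. Cost to patient: $6,122. OOP to date $6,122.
Claim 2 — $11,205: deductible already satisfied, so patient's share is 40% × $11,205 = $4,482. That would push OOP to $10,604, over the $9,450 cap, so patient pays $9,450 − $6,122 = $3,328.

$3,328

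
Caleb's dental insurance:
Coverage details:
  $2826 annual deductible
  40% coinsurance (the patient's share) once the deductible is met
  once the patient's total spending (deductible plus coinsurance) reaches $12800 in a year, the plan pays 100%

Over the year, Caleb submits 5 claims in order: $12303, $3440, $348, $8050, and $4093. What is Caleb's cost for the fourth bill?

Claim 1 — $12303: $2826 to deductible, leaving $9477; 40% of $9477 = $3790.80. Cost to patient: $6616.80. OOP to date $6616.80.
Claim 2 — $3440: deductible met; 40% of $3440 = $1376. Cost to patient: $1376. OOP to date $7992.80.
Claim 3 — $348: deductible met; 40% of $348 = $139.20. Cost to patient: $139.20. OOP to date $8132.
Claim 4 — $8050: 40% coinsurance on $8050 = $3220. Patient owes $3220 (running OOP $11352).

$3220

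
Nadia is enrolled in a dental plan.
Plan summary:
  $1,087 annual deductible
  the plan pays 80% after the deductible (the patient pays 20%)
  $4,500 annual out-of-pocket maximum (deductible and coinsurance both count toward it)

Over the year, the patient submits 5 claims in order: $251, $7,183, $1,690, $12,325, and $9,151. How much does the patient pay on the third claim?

$338

#1 ($251): fully absorbed by the deductible. Cost to patient: $251. OOP to date $251.
#2 ($7,183): $836 finishes the deductible; $6,347 goes to coinsurance; 20% of $6,347 = $1,269.40. Cost to patient: $2,105.40. OOP to date $2,356.40.
#3 ($1,690): deductible met; 20% of $1,690 = $338. Patient owes $338 (running OOP $2,694.40).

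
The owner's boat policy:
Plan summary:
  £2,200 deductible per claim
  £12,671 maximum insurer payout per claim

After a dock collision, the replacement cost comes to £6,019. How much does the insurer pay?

After the deductible, £6,019 − £2,200 = £3,819 remains.
£3,819 is within the £12,671 limit, so the insurer pays £3,819.

£3,819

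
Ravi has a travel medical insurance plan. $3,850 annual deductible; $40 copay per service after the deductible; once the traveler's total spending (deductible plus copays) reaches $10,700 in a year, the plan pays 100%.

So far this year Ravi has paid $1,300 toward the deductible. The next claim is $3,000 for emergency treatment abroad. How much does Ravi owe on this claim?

$2,590

$1,300 of the $3,850 deductible is already met, leaving $2,550.
The remaining $450 (= $3,000 − $2,550) moves to the copay.
Copay on this service: $40.
Traveler responsibility before any cap: $2,550 + $40 = $2,590.
Year-to-date out-of-pocket becomes $1,300 + $2,590 = $3,890, still under the $10,700 maximum, so no cap applies.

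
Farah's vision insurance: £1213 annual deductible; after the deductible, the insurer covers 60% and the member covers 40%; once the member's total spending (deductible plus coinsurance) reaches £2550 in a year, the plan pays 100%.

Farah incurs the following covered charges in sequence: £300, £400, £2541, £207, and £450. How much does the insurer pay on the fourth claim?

Claim 1 (£300): fully absorbed by the deductible. Member owes £300 (running OOP £300). Plan pays £300 − £300 = £0.
Claim 2 (£400): entire amount goes to the deductible. Member pays £400; OOP now £700. Insurer: £400 − £400 = £0.
Claim 3 (£2541): £513 finishes the deductible; £2028 goes to coinsurance; member's 40% is £811.20. Cost to member: £1324.20. OOP to date £2024.20. Insurer: £2541 − £1324.20 = £1216.80.
Claim 4 (£207): deductible already satisfied, so member's share is 40% × £207 = £82.80. Cost to member: £82.80. OOP to date £2107. Insurer: £207 − £82.80 = £124.20.

£124.20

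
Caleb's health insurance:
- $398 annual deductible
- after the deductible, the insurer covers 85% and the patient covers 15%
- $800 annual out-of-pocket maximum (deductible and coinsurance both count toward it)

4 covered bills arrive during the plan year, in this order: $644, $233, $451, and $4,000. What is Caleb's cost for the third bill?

Claim 1 — $644: $398 finishes the deductible; $246 goes to coinsurance; 15% of $246 = $36.90. Patient pays $434.90; OOP now $434.90.
Claim 2 — $233: 15% coinsurance on $233 = $34.95. Patient pays $34.95; OOP now $469.85.
Claim 3 — $451: deductible already satisfied, so patient's share is 15% × $451 = $67.65. Patient owes $67.65 (running OOP $537.50).

$67.65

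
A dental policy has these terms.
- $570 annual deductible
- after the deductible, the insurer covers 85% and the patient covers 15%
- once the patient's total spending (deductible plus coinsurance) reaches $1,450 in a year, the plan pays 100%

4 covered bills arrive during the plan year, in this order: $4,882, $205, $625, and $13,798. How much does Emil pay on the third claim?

#1 ($4,882): deductible takes $570, $4,312 remains; 15% of $4,312 = $646.80. Patient owes $1,216.80 (running OOP $1,216.80).
#2 ($205): deductible met; 15% of $205 = $30.75. Cost to patient: $30.75. OOP to date $1,247.55.
#3 ($625): deductible met; 15% of $625 = $93.75. Cost to patient: $93.75. OOP to date $1,341.30.

$93.75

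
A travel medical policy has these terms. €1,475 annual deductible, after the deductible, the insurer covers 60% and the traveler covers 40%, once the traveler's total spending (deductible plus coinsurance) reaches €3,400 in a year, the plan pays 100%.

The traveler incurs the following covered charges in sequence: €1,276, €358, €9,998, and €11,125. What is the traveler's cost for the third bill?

Bill 1, €1,276: fully absorbed by the deductible. Traveler owes €1,276 (running OOP €1,276).
Bill 2, €358: €199 finishes the deductible; €159 goes to coinsurance; traveler's 40% is €63.60. Cost to traveler: €262.60. OOP to date €1,538.60.
Bill 3, €9,998: deductible met; 40% of €9,998 = €3,999.20. Adding that to €1,538.60 gives €5,537.80, past the €3,400 cap; traveler pays only €3,400 − €1,538.60 = €1,861.40.

€1,861.40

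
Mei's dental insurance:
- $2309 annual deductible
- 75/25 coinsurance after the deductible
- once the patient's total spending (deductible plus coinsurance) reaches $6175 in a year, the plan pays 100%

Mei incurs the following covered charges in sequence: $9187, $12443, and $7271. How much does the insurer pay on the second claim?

Claim 1 ($9187): $2309 to deductible, leaving $6878; 25% of $6878 = $1719.50. Cost to patient: $4028.50. OOP to date $4028.50. Plan pays $9187 − $4028.50 = $5158.50.
Claim 2 ($12443): deductible met; 25% of $12443 = $3110.75. That would push OOP to $7139.25, over the $6175 cap, so patient pays $6175 − $4028.50 = $2146.50. Plan pays $12443 − $2146.50 = $10296.50.

$10296.50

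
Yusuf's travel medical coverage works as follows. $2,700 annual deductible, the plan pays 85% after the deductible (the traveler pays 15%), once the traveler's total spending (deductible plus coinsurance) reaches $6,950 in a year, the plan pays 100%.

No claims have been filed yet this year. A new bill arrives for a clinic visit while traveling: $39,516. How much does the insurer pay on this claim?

$32,566

The full $2,700 deductible is still open; $2,700 of this bill applies to it.
After the $2,700 deductible portion, $39,516 − $2,700 = $36,816 is subject to coinsurance.
15% of $36,816 = $5,522.40 falls to the traveler.
So the traveler owes $2,700 + $5,522.40 = $8,222.40 before any cap.
Year-to-date out-of-pocket would reach $0 + $8,222.40 = $8,222.40, above the $6,950 maximum, so the traveler pays only $6,950 − $0 = $6,950.
The insurer covers the remainder: $39,516 − $6,950 = $32,566.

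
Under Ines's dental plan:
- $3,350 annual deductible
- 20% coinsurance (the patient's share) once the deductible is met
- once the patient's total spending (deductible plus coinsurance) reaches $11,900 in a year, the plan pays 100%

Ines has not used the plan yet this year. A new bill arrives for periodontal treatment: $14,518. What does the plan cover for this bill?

$8,934.40

Nothing has been paid toward the $3,350 deductible, so the first $3,350 of this charge is applied there.
The remaining $11,168 (= $14,518 − $3,350) moves to coinsurance.
Coinsurance: $11,168 × 20% = $2,233.60.
So the patient owes $3,350 + $2,233.60 = $5,583.60 before any cap.
Total out-of-pocket so far would be $0 + $5,583.60 = $5,583.60, below the $11,900 cap — no reduction.
The insurer covers the remainder: $14,518 − $5,583.60 = $8,934.40.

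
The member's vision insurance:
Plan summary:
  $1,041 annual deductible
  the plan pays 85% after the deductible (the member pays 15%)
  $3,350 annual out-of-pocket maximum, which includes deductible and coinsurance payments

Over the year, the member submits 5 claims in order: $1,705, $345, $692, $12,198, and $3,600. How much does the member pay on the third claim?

Bill 1, $1,705: $1,041 finishes the deductible; $664 goes to coinsurance; member's 15% is $99.60. Cost to member: $1,140.60. OOP to date $1,140.60.
Bill 2, $345: deductible met; 15% of $345 = $51.75. Cost to member: $51.75. OOP to date $1,192.35.
Bill 3, $692: deductible met; 15% of $692 = $103.80. Member pays $103.80; OOP now $1,296.15.

$103.80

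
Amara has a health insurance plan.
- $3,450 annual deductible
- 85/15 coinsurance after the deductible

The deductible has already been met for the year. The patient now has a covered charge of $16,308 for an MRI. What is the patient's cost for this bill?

$2,446.20

The deductible is already satisfied, so the full bill goes to coinsurance.
Patient's 15% share of $16,308 is $2,446.20.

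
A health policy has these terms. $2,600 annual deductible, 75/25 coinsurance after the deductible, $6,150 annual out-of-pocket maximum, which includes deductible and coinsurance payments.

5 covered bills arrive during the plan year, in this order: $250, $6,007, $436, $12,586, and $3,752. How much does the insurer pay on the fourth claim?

$10,059.25

Claim 1 — $250: fully absorbed by the deductible. Cost to patient: $250. OOP to date $250. Insurer: $250 − $250 = $0.
Claim 2 — $6,007: $2,350 to deductible, leaving $3,657; coinsurance $3,657 × 25% = $914.25. Cost to patient: $3,264.25. OOP to date $3,514.25. Plan pays $6,007 − $3,264.25 = $2,742.75.
Claim 3 — $436: deductible met; 25% of $436 = $109. Cost to patient: $109. OOP to date $3,623.25. Insurer: $436 − $109 = $327.
Claim 4 — $12,586: deductible already satisfied, so patient's share is 25% × $12,586 = $3,146.50. Adding that to $3,623.25 gives $6,769.75, past the $6,150 cap; patient pays only $6,150 − $3,623.25 = $2,526.75. Plan pays $12,586 − $2,526.75 = $10,059.25.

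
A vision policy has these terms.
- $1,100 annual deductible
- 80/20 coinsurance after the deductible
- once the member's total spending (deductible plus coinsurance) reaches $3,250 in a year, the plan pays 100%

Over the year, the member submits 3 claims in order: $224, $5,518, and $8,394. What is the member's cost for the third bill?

#1 ($224): entire amount goes to the deductible. Member owes $224 (running OOP $224).
#2 ($5,518): $876 to deductible, leaving $4,642; coinsurance $4,642 × 20% = $928.40. Member owes $1,804.40 (running OOP $2,028.40).
#3 ($8,394): deductible already satisfied, so member's share is 20% × $8,394 = $1,678.80. Adding that to $2,028.40 gives $3,707.20, past the $3,250 cap; member pays only $3,250 − $2,028.40 = $1,221.60.

$1,221.60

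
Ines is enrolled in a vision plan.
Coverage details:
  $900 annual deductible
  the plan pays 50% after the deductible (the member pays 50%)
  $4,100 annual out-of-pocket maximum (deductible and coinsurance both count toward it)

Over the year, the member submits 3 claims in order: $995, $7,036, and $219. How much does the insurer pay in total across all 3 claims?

Claim 1 ($995): $900 finishes the deductible; $95 goes to coinsurance; 50% of $95 = $47.50. Member owes $947.50 (running OOP $947.50). Insurer: $995 − $947.50 = $47.50.
Claim 2 ($7,036): deductible met; 50% of $7,036 = $3,518. OOP would hit $4,465.50 > $4,100, so the cap limits the member to $4,100 − $947.50 = $3,152.50. Insurer: $7,036 − $3,152.50 = $3,883.50.
Claim 3 ($219): 50% coinsurance on $219 = $109.50. That would push OOP to $4,209.50, over the $4,100 cap, so member pays $4,100 − $4,100 = $0. Plan pays $219 − $0 = $219.
Insurer total = bills − member's total = $8,250 − $4,100 = $4,150.

$4,150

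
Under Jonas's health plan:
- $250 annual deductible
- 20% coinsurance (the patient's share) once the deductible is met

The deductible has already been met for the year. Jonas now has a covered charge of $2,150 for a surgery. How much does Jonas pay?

$430

With the deductible met, the entire $2,150 is subject to coinsurance.
20% of $2,150 = $430 falls to the patient.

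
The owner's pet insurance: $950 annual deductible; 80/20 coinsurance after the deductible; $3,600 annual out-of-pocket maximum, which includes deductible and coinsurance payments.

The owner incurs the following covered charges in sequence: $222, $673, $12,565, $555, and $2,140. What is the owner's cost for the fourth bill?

#1 ($222): all of it applies to the deductible. Owner pays $222; OOP now $222.
#2 ($673): all of it applies to the deductible. Cost to owner: $673. OOP to date $895.
#3 ($12,565): $55 to deductible, leaving $12,510; coinsurance $12,510 × 20% = $2,502. Cost to owner: $2,557. OOP to date $3,452.
#4 ($555): deductible met; 20% of $555 = $111. Owner pays $111; OOP now $3,563.

$111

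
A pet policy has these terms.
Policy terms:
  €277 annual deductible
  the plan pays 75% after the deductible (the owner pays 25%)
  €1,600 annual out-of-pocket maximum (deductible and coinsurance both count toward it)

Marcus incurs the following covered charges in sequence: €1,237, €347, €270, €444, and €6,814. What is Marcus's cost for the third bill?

€67.50

#1 (€1,237): €277 to deductible, leaving €960; owner's 25% is €240. Owner pays €517; OOP now €517.
#2 (€347): deductible already satisfied, so owner's share is 25% × €347 = €86.75. Owner pays €86.75; OOP now €603.75.
#3 (€270): 25% coinsurance on €270 = €67.50. Cost to owner: €67.50. OOP to date €671.25.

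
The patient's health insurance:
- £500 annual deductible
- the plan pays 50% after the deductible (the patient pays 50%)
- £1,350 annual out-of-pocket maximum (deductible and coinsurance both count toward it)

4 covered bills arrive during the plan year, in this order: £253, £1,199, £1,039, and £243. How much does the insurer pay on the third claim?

Claim 1 (£253): fully absorbed by the deductible. Patient owes £253 (running OOP £253). Insurer: £253 − £253 = £0.
Claim 2 (£1,199): £247 to deductible, leaving £952; 50% of £952 = £476. Patient pays £723; OOP now £976. Plan pays £1,199 − £723 = £476.
Claim 3 (£1,039): deductible met; 50% of £1,039 = £519.50. OOP would hit £1,495.50 > £1,350, so the cap limits the patient to £1,350 − £976 = £374. Plan pays £1,039 − £374 = £665.

£665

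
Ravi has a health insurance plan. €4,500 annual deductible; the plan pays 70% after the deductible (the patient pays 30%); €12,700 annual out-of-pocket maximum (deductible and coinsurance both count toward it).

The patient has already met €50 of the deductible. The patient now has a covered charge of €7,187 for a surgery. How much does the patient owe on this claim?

Remaining deductible: €4,500 − €50 = €4,450.
The remaining €2,737 (= €7,187 − €4,450) moves to coinsurance.
Patient's 30% share of €2,737 is €821.10.
So the patient owes €4,450 + €821.10 = €5,271.10 before any cap.
Total out-of-pocket so far would be €50 + €5,271.10 = €5,321.10, below the €12,700 cap — no reduction.

€5,271.10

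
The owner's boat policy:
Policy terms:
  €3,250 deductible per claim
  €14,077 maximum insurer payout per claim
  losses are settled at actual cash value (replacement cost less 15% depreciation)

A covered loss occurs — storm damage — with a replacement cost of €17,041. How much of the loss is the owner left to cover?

Depreciate 15%: the covered value is €17,041 × 0.85 = €14,484.85.
Less the €3,250 deductible: €14,484.85 − €3,250 = €11,234.85.
€11,234.85 ≤ €14,077, so the limit doesn't bind; insurer pays €11,234.85.
Owner's share is the uncovered remainder: €17,041 − €11,234.85 = €5,806.15.

€5,806.15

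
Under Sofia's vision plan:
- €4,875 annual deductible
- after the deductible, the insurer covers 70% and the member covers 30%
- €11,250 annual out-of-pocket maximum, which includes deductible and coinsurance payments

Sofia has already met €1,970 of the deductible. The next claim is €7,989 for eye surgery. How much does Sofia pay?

€4,430.20

Remaining deductible: €4,875 − €1,970 = €2,905.
The remaining €5,084 (= €7,989 − €2,905) moves to coinsurance.
Member's 30% share of €5,084 is €1,525.20.
Member responsibility before any cap: €2,905 + €1,525.20 = €4,430.20.
Year-to-date out-of-pocket becomes €1,970 + €4,430.20 = €6,400.20, still under the €11,250 maximum, so no cap applies.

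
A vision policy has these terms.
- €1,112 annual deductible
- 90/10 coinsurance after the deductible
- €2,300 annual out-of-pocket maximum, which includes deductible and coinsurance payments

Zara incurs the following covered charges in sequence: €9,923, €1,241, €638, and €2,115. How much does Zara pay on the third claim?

€63.80

#1 (€9,923): €1,112 to deductible, leaving €8,811; 10% of €8,811 = €881.10. Cost to member: €1,993.10. OOP to date €1,993.10.
#2 (€1,241): deductible met; 10% of €1,241 = €124.10. Member pays €124.10; OOP now €2,117.20.
#3 (€638): deductible met; 10% of €638 = €63.80. Member owes €63.80 (running OOP €2,181).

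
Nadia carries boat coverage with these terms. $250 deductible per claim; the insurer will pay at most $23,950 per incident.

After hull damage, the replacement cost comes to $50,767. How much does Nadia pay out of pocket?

$26,817

After the deductible, $50,767 − $250 = $50,517 remains.
$50,517 exceeds the $23,950 limit, so the insurer pays the limit: $23,950.
Out of pocket: $50,767 − $23,950 = $26,817.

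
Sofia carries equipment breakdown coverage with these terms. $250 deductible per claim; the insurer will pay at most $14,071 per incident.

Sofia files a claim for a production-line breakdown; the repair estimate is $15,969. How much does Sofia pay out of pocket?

$1,898

Subtract the deductible: $15,969 − $250 = $15,719.
The $14,071 per-incident cap binds; insurer pays $14,071.
Out of pocket: $15,969 − $14,071 = $1,898.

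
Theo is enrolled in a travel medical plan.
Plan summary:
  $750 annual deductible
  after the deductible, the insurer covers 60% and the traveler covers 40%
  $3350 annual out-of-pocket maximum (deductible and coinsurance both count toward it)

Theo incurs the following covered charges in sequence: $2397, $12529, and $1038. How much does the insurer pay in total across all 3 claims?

Claim 1 ($2397): $750 finishes the deductible; $1647 goes to coinsurance; coinsurance $1647 × 40% = $658.80. Traveler owes $1408.80 (running OOP $1408.80). Plan pays $2397 − $1408.80 = $988.20.
Claim 2 ($12529): deductible met; 40% of $12529 = $5011.60. That would push OOP to $6420.40, over the $3350 cap, so traveler pays $3350 − $1408.80 = $1941.20. Plan pays $12529 − $1941.20 = $10587.80.
Claim 3 ($1038): deductible already satisfied, so traveler's share is 40% × $1038 = $415.20. That would push OOP to $3765.20, over the $3350 cap, so traveler pays $3350 − $3350 = $0. Plan pays $1038 − $0 = $1038.
Insurer total = bills − traveler's total = $15964 − $3350 = $12614.

$12614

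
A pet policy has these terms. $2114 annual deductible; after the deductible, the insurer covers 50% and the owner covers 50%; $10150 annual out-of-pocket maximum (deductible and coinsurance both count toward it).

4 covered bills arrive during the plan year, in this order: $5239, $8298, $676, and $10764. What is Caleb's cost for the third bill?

$338

#1 ($5239): deductible takes $2114, $3125 remains; owner's 50% is $1562.50. Owner owes $3676.50 (running OOP $3676.50).
#2 ($8298): deductible met; 50% of $8298 = $4149. Owner pays $4149; OOP now $7825.50.
#3 ($676): 50% coinsurance on $676 = $338. Owner pays $338; OOP now $8163.50.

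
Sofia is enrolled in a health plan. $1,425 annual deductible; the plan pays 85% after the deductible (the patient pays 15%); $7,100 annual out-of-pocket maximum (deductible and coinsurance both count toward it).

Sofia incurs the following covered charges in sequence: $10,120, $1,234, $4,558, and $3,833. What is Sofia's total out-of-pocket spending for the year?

Claim 1 ($10,120): $1,425 finishes the deductible; $8,695 goes to coinsurance; 15% of $8,695 = $1,304.25. Patient pays $2,729.25; OOP now $2,729.25.
Claim 2 ($1,234): deductible already satisfied, so patient's share is 15% × $1,234 = $185.10. Patient pays $185.10; OOP now $2,914.35.
Claim 3 ($4,558): deductible already satisfied, so patient's share is 15% × $4,558 = $683.70. Patient owes $683.70 (running OOP $3,598.05).
Claim 4 ($3,833): deductible met; 15% of $3,833 = $574.95. Patient pays $574.95; OOP now $4,173.
Summing the patient's payments: $2,729.25 + $185.10 + $683.70 + $574.95 = $4,173.

$4,173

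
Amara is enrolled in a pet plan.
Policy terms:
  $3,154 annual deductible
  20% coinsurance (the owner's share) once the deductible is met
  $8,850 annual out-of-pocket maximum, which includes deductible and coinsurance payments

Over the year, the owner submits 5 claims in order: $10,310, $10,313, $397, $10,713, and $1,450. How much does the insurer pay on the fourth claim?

Claim 1 — $10,310: $3,154 to deductible, leaving $7,156; owner's 20% is $1,431.20. Owner owes $4,585.20 (running OOP $4,585.20). Insurer: $10,310 − $4,585.20 = $5,724.80.
Claim 2 — $10,313: deductible met; 20% of $10,313 = $2,062.60. Cost to owner: $2,062.60. OOP to date $6,647.80. Plan pays $10,313 − $2,062.60 = $8,250.40.
Claim 3 — $397: deductible met; 20% of $397 = $79.40. Owner owes $79.40 (running OOP $6,727.20). Plan pays $397 − $79.40 = $317.60.
Claim 4 — $10,713: 20% coinsurance on $10,713 = $2,142.60. Adding that to $6,727.20 gives $8,869.80, past the $8,850 cap; owner pays only $8,850 − $6,727.20 = $2,122.80. Plan pays $10,713 − $2,122.80 = $8,590.20.

$8,590.20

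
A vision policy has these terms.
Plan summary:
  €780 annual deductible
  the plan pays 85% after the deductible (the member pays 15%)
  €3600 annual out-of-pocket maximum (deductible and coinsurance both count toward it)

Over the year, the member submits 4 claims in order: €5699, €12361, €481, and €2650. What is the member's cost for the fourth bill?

€155.85

Bill 1, €5699: deductible takes €780, €4919 remains; 15% of €4919 = €737.85. Cost to member: €1517.85. OOP to date €1517.85.
Bill 2, €12361: deductible met; 15% of €12361 = €1854.15. Member pays €1854.15; OOP now €3372.
Bill 3, €481: deductible met; 15% of €481 = €72.15. Member owes €72.15 (running OOP €3444.15).
Bill 4, €2650: 15% coinsurance on €2650 = €397.50. Adding that to €3444.15 gives €3841.65, past the €3600 cap; member pays only €3600 − €3444.15 = €155.85.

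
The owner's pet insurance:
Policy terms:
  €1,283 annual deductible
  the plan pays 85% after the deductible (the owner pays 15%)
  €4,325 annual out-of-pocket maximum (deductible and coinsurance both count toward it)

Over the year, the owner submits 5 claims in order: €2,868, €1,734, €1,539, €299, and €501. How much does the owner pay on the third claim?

€230.85

#1 (€2,868): €1,283 finishes the deductible; €1,585 goes to coinsurance; 15% of €1,585 = €237.75. Cost to owner: €1,520.75. OOP to date €1,520.75.
#2 (€1,734): 15% coinsurance on €1,734 = €260.10. Owner owes €260.10 (running OOP €1,780.85).
#3 (€1,539): deductible met; 15% of €1,539 = €230.85. Owner pays €230.85; OOP now €2,011.70.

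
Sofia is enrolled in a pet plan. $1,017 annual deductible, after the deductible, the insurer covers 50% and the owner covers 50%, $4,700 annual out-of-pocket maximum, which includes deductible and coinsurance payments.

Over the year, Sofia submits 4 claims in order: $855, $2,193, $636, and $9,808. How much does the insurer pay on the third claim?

Claim 1 ($855): fully absorbed by the deductible. Cost to owner: $855. OOP to date $855. Insurer: $855 − $855 = $0.
Claim 2 ($2,193): deductible takes $162, $2,031 remains; owner's 50% is $1,015.50. Cost to owner: $1,177.50. OOP to date $2,032.50. Insurer: $2,193 − $1,177.50 = $1,015.50.
Claim 3 ($636): deductible met; 50% of $636 = $318. Cost to owner: $318. OOP to date $2,350.50. Plan pays $636 − $318 = $318.

$318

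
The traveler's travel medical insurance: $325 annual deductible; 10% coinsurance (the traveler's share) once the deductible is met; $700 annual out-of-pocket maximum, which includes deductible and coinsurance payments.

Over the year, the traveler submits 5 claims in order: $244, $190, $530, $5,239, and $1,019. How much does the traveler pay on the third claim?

$53

#1 ($244): entire amount goes to the deductible. Traveler owes $244 (running OOP $244).
#2 ($190): $81 finishes the deductible; $109 goes to coinsurance; coinsurance $109 × 10% = $10.90. Traveler pays $91.90; OOP now $335.90.
#3 ($530): 10% coinsurance on $530 = $53. Traveler owes $53 (running OOP $388.90).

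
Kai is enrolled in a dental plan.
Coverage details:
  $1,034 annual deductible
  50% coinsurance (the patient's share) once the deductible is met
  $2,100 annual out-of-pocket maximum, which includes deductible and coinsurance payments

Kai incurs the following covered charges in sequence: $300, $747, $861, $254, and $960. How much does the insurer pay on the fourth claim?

#1 ($300): entire amount goes to the deductible. Patient pays $300; OOP now $300. Plan pays $300 − $300 = $0.
#2 ($747): $734 finishes the deductible; $13 goes to coinsurance; coinsurance $13 × 50% = $6.50. Cost to patient: $740.50. OOP to date $1,040.50. Plan pays $747 − $740.50 = $6.50.
#3 ($861): 50% coinsurance on $861 = $430.50. Patient owes $430.50 (running OOP $1,471). Plan pays $861 − $430.50 = $430.50.
#4 ($254): deductible met; 50% of $254 = $127. Cost to patient: $127. OOP to date $1,598. Insurer: $254 − $127 = $127.

$127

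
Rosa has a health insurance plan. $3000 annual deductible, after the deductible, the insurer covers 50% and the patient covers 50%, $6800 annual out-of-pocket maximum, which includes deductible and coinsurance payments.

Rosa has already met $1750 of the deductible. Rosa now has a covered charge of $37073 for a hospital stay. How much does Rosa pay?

$5050

Remaining deductible: $3000 − $1750 = $1250.
That leaves $37073 − $1250 = $35823 for coinsurance.
50% of $35823 = $17911.50 falls to the patient.
That puts the patient's cost at $1250 + $17911.50 = $19161.50 before any cap.
That would bring total out-of-pocket to $20911.50, past the $6800 cap. The patient is capped at $6800 − $1750 = $5050 on this claim.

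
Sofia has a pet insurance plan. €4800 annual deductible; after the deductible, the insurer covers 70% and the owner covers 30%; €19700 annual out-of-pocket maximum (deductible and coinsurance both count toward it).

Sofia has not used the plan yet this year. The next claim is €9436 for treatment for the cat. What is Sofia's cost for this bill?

Deductible not yet touched, so the first €4800 of the bill goes to the deductible.
The remaining €4636 (= €9436 − €4800) moves to coinsurance.
Owner's 30% share of €4636 is €1390.80.
So the owner owes €4800 + €1390.80 = €6190.80 before any cap.
Year-to-date out-of-pocket becomes €0 + €6190.80 = €6190.80, still under the €19700 maximum, so no cap applies.

€6190.80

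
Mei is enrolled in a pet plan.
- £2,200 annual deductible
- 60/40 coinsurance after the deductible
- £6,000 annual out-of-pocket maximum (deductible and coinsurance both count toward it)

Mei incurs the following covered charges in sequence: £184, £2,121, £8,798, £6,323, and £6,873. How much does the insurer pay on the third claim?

Claim 1 (£184): fully absorbed by the deductible. Cost to owner: £184. OOP to date £184. Plan pays £184 − £184 = £0.
Claim 2 (£2,121): £2,016 finishes the deductible; £105 goes to coinsurance; coinsurance £105 × 40% = £42. Owner pays £2,058; OOP now £2,242. Plan pays £2,121 − £2,058 = £63.
Claim 3 (£8,798): deductible met; 40% of £8,798 = £3,519.20. Owner owes £3,519.20 (running OOP £5,761.20). Insurer: £8,798 − £3,519.20 = £5,278.80.

£5,278.80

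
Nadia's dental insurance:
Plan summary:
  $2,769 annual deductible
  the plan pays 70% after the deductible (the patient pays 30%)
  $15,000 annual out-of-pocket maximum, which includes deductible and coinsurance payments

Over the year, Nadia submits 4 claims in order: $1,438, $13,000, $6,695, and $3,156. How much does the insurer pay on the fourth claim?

Bill 1, $1,438: all of it applies to the deductible. Cost to patient: $1,438. OOP to date $1,438. Insurer: $1,438 − $1,438 = $0.
Bill 2, $13,000: $1,331 finishes the deductible; $11,669 goes to coinsurance; 30% of $11,669 = $3,500.70. Patient pays $4,831.70; OOP now $6,269.70. Plan pays $13,000 − $4,831.70 = $8,168.30.
Bill 3, $6,695: deductible already satisfied, so patient's share is 30% × $6,695 = $2,008.50. Patient pays $2,008.50; OOP now $8,278.20. Plan pays $6,695 − $2,008.50 = $4,686.50.
Bill 4, $3,156: deductible already satisfied, so patient's share is 30% × $3,156 = $946.80. Cost to patient: $946.80. OOP to date $9,225. Plan pays $3,156 − $946.80 = $2,209.20.

$2,209.20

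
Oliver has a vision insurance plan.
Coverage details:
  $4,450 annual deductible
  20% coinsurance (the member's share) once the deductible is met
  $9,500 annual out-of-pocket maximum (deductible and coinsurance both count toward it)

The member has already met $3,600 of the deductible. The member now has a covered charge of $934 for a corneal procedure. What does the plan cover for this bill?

Remaining deductible: $4,450 − $3,600 = $850.
That leaves $934 − $850 = $84 for coinsurance.
20% of $84 = $16.80 falls to the member.
Member responsibility before any cap: $850 + $16.80 = $866.80.
Cumulative spending $3,600 + $866.80 = $4,466.80 stays under the $9,500 maximum.
The plan picks up $934 − $866.80 = $67.20.

$67.20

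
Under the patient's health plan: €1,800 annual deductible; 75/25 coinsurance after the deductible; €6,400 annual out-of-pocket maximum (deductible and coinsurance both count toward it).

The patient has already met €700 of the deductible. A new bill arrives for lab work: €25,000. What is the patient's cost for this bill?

€5,700

Remaining deductible: €1,800 − €700 = €1,100.
That leaves €25,000 − €1,100 = €23,900 for coinsurance.
25% of €23,900 = €5,975 falls to the patient.
So the patient owes €1,100 + €5,975 = €7,075 before any cap.
Adding €7,075 to the €700 already spent would give €7,775, which exceeds the €6,400 cap; the patient pays just €6,400 − €700 = €5,700.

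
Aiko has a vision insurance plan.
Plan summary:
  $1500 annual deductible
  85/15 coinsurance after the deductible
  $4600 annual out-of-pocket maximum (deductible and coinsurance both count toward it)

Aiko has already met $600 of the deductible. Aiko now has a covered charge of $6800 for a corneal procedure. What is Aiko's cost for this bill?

Remaining deductible: $1500 − $600 = $900.
After the $900 deductible portion, $6800 − $900 = $5900 is subject to coinsurance.
Member's 15% share of $5900 is $885.
Member responsibility before any cap: $900 + $885 = $1785.
Total out-of-pocket so far would be $600 + $1785 = $2385, below the $4600 cap — no reduction.

$1785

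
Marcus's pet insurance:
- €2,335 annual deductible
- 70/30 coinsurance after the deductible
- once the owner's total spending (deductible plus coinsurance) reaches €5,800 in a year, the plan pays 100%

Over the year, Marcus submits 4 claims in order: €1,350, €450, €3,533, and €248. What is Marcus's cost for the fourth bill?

€74.40

Claim 1 — €1,350: entire amount goes to the deductible. Owner owes €1,350 (running OOP €1,350).
Claim 2 — €450: entire amount goes to the deductible. Cost to owner: €450. OOP to date €1,800.
Claim 3 — €3,533: deductible takes €535, €2,998 remains; owner's 30% is €899.40. Cost to owner: €1,434.40. OOP to date €3,234.40.
Claim 4 — €248: 30% coinsurance on €248 = €74.40. Owner owes €74.40 (running OOP €3,308.80).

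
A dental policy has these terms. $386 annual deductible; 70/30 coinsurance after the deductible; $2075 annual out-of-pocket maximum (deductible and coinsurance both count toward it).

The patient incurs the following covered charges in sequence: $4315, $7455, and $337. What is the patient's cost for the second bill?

Claim 1 — $4315: deductible takes $386, $3929 remains; coinsurance $3929 × 30% = $1178.70. Patient pays $1564.70; OOP now $1564.70.
Claim 2 — $7455: deductible already satisfied, so patient's share is 30% × $7455 = $2236.50. OOP would hit $3801.20 > $2075, so the cap limits the patient to $2075 − $1564.70 = $510.30.

$510.30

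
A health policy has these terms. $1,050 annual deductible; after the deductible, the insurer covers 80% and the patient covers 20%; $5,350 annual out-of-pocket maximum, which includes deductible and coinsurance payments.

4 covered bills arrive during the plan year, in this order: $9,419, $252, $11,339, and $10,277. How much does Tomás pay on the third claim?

Claim 1 ($9,419): $1,050 to deductible, leaving $8,369; patient's 20% is $1,673.80. Patient owes $2,723.80 (running OOP $2,723.80).
Claim 2 ($252): deductible already satisfied, so patient's share is 20% × $252 = $50.40. Patient owes $50.40 (running OOP $2,774.20).
Claim 3 ($11,339): 20% coinsurance on $11,339 = $2,267.80. Patient owes $2,267.80 (running OOP $5,042).

$2,267.80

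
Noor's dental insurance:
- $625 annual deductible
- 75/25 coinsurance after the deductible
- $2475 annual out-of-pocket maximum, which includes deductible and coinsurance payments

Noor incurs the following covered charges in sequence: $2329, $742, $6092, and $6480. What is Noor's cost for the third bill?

Claim 1 ($2329): deductible takes $625, $1704 remains; coinsurance $1704 × 25% = $426. Cost to patient: $1051. OOP to date $1051.
Claim 2 ($742): deductible already satisfied, so patient's share is 25% × $742 = $185.50. Cost to patient: $185.50. OOP to date $1236.50.
Claim 3 ($6092): deductible already satisfied, so patient's share is 25% × $6092 = $1523. Adding that to $1236.50 gives $2759.50, past the $2475 cap; patient pays only $2475 − $1236.50 = $1238.50.

$1238.50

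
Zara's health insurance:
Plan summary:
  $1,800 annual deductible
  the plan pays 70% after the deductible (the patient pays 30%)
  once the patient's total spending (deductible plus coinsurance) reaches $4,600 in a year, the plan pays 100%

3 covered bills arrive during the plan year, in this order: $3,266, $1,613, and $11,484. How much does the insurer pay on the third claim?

$9,607.70

Bill 1, $3,266: $1,800 finishes the deductible; $1,466 goes to coinsurance; coinsurance $1,466 × 30% = $439.80. Patient pays $2,239.80; OOP now $2,239.80. Insurer: $3,266 − $2,239.80 = $1,026.20.
Bill 2, $1,613: deductible met; 30% of $1,613 = $483.90. Patient pays $483.90; OOP now $2,723.70. Insurer: $1,613 − $483.90 = $1,129.10.
Bill 3, $11,484: deductible already satisfied, so patient's share is 30% × $11,484 = $3,445.20. OOP would hit $6,168.90 > $4,600, so the cap limits the patient to $4,600 − $2,723.70 = $1,876.30. Plan pays $11,484 − $1,876.30 = $9,607.70.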